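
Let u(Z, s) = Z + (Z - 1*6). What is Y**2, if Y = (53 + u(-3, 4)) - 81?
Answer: 1600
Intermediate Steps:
u(Z, s) = -6 + 2*Z (u(Z, s) = Z + (Z - 6) = Z + (-6 + Z) = -6 + 2*Z)
Y = -40 (Y = (53 + (-6 + 2*(-3))) - 81 = (53 + (-6 - 6)) - 81 = (53 - 12) - 81 = 41 - 81 = -40)
Y**2 = (-40)**2 = 1600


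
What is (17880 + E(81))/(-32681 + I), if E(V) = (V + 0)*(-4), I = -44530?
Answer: -5852/25737 ≈ -0.22738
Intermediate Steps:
E(V) = -4*V (E(V) = V*(-4) = -4*V)
(17880 + E(81))/(-32681 + I) = (17880 - 4*81)/(-32681 - 44530) = (17880 - 324)/(-77211) = 17556*(-1/77211) = -5852/25737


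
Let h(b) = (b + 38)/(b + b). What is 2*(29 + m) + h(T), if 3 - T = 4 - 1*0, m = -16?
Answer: 15/2 ≈ 7.5000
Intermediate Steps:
T = -1 (T = 3 - (4 - 1*0) = 3 - (4 + 0) = 3 - 1*4 = 3 - 4 = -1)
h(b) = (38 + b)/(2*b) (h(b) = (38 + b)/((2*b)) = (38 + b)*(1/(2*b)) = (38 + b)/(2*b))
2*(29 + m) + h(T) = 2*(29 - 16) + (1/2)*(38 - 1)/(-1) = 2*13 + (1/2)*(-1)*37 = 26 - 37/2 = 15/2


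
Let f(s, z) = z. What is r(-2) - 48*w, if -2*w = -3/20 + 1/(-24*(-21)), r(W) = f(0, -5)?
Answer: -898/105 ≈ -8.5524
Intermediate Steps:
r(W) = -5
w = 373/5040 (w = -(-3/20 + 1/(-24*(-21)))/2 = -(-3*1/20 - 1/24*(-1/21))/2 = -(-3/20 + 1/504)/2 = -1/2*(-373/2520) = 373/5040 ≈ 0.074008)
r(-2) - 48*w = -5 - 48*373/5040 = -5 - 373/105 = -898/105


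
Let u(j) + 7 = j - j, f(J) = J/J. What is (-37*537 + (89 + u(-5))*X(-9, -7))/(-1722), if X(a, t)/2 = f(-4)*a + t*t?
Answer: 13309/1722 ≈ 7.7288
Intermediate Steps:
f(J) = 1
X(a, t) = 2*a + 2*t² (X(a, t) = 2*(1*a + t*t) = 2*(a + t²) = 2*a + 2*t²)
u(j) = -7 (u(j) = -7 + (j - j) = -7 + 0 = -7)
(-37*537 + (89 + u(-5))*X(-9, -7))/(-1722) = (-37*537 + (89 - 7)*(2*(-9) + 2*(-7)²))/(-1722) = (-19869 + 82*(-18 + 2*49))*(-1/1722) = (-19869 + 82*(-18 + 98))*(-1/1722) = (-19869 + 82*80)*(-1/1722) = (-19869 + 6560)*(-1/1722) = -13309*(-1/1722) = 13309/1722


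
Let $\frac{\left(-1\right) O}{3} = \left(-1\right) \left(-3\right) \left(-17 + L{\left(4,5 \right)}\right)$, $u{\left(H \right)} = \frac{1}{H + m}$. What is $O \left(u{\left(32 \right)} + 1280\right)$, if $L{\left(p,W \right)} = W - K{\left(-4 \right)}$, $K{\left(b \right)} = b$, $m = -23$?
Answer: $92168$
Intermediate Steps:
$L{\left(p,W \right)} = 4 + W$ ($L{\left(p,W \right)} = W - -4 = W + 4 = 4 + W$)
$u{\left(H \right)} = \frac{1}{-23 + H}$ ($u{\left(H \right)} = \frac{1}{H - 23} = \frac{1}{-23 + H}$)
$O = 72$ ($O = - 3 \left(-1\right) \left(-3\right) \left(-17 + \left(4 + 5\right)\right) = - 3 \cdot 3 \left(-17 + 9\right) = - 3 \cdot 3 \left(-8\right) = \left(-3\right) \left(-24\right) = 72$)
$O \left(u{\left(32 \right)} + 1280\right) = 72 \left(\frac{1}{-23 + 32} + 1280\right) = 72 \left(\frac{1}{9} + 1280\right) = 72 \cdot \frac{11521}{9} = 92168$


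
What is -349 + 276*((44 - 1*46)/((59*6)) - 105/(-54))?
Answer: 32941/177 ≈ 186.11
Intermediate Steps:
-349 + 276*((44 - 1*46)/((59*6)) - 105/(-54)) = -349 + 276*((44 - 46)/354 - 105*(-1/54)) = -349 + 276*(-2*1/354 + 35/18) = -349 + 276*(-1/177 + 35/18) = -349 + 276*(2059/1062) = -349 + 94714/177 = 32941/177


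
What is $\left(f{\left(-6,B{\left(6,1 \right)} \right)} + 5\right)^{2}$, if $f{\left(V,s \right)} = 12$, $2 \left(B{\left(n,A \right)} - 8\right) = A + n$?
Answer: $289$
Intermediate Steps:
$B{\left(n,A \right)} = 8 + \frac{A}{2} + \frac{n}{2}$ ($B{\left(n,A \right)} = 8 + \frac{A + n}{2} = 8 + \left(\frac{A}{2} + \frac{n}{2}\right) = 8 + \frac{A}{2} + \frac{n}{2}$)
$\left(f{\left(-6,B{\left(6,1 \right)} \right)} + 5\right)^{2} = \left(12 + 5\right)^{2} = 17^{2} = 289$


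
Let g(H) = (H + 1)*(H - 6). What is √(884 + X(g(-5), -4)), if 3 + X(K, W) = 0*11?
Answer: √881 ≈ 29.682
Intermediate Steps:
g(H) = (1 + H)*(-6 + H)
X(K, W) = -3 (X(K, W) = -3 + 0*11 = -3 + 0 = -3)
√(884 + X(g(-5), -4)) = √(884 - 3) = √881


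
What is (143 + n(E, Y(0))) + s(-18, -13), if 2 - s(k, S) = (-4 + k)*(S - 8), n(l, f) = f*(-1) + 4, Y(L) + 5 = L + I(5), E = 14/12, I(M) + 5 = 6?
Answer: -309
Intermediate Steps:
I(M) = 1 (I(M) = -5 + 6 = 1)
E = 7/6 (E = 14*(1/12) = 7/6 ≈ 1.1667)
Y(L) = -4 + L (Y(L) = -5 + (L + 1) = -5 + (1 + L) = -4 + L)
n(l, f) = 4 - f (n(l, f) = -f + 4 = 4 - f)
s(k, S) = 2 - (-8 + S)*(-4 + k) (s(k, S) = 2 - (-4 + k)*(S - 8) = 2 - (-4 + k)*(-8 + S) = 2 - (-8 + S)*(-4 + k))
(143 + n(E, Y(0))) + s(-18, -13) = (143 + (4 - (-4 + 0))) + (-30 + 4*(-13) + 8*(-18) - 1*(-13)*(-18)) = (143 + (4 - 1*(-4))) + (-30 - 52 - 144 - 234) = (143 + (4 + 4)) - 460 = (143 + 8) - 460 = 151 - 460 = -309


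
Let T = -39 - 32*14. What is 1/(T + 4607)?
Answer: 1/4120 ≈ 0.00024272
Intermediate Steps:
T = -487 (T = -39 - 448 = -487)
1/(T + 4607) = 1/(-487 + 4607) = 1/4120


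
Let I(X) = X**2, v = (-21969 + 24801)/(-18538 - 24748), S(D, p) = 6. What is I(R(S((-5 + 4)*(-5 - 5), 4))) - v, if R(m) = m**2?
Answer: 28050744/21643 ≈ 1296.1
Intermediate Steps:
v = -1416/21643 (v = 2832/(-43286) = 2832*(-1/43286) = -1416/21643 ≈ -0.065425)
I(R(S((-5 + 4)*(-5 - 5), 4))) - v = (6**2)**2 - 1*(-1416/21643) = 36**2 + 1416/21643 = 1296 + 1416/21643 = 28050744/21643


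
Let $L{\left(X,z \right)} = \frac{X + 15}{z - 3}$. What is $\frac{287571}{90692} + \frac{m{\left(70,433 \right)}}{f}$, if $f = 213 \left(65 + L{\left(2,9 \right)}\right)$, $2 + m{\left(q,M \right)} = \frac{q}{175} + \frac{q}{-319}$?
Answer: $\frac{13253826626897}{4180059124780} \approx 3.1707$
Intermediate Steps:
$L{\left(X,z \right)} = \frac{15 + X}{-3 + z}$
$m{\left(q,M \right)} = -2 + \frac{144 q}{55825}$ ($m{\left(q,M \right)} = -2 + \left(\frac{q}{175} + \frac{q}{-319}\right) = -2 + \left(q \frac{1}{175} + q \left(- \frac{1}{319}\right)\right) = -2 + \left(\frac{q}{175} - \frac{q}{319}\right) = -2 + \frac{144 q}{55825}$)
$f = \frac{28897}{2}$ ($f = 213 \left(65 + \frac{15 + 2}{-3 + 9}\right) = 213 \left(65 + \frac{1}{6} \cdot 17\right) = 213 \left(65 + \frac{17}{6}\right) = 213 \cdot \frac{407}{6} = \frac{28897}{2} \approx 14449.0$)
$\frac{287571}{90692} + \frac{m{\left(70,433 \right)}}{f} = \frac{287571}{90692} + \frac{-2 + \frac{144}{55825} \cdot 70}{\frac{28897}{2}} = 287571 \cdot \frac{1}{90692} + \left(-2 + \frac{288}{1595}\right) \frac{2}{28897} = \frac{287571}{90692} - \frac{5804}{46090715} = \frac{13253826626897}{4180059124780}$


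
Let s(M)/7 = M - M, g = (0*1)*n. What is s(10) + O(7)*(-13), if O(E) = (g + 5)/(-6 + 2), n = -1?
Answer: 65/4 ≈ 16.250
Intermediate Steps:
g = 0 (g = (0*1)*(-1) = 0*(-1) = 0)
s(M) = 0 (s(M) = 7*(M - M) = 7*0 = 0)
O(E) = -5/4 (O(E) = (0 + 5)/(-6 + 2) = 5/(-4) = 5*(-¼) = -5/4)
s(10) + O(7)*(-13) = 0 - 5/4*(-13) = 0 + 65/4 = 65/4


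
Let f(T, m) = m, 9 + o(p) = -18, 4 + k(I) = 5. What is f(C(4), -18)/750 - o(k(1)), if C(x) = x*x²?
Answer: 3372/125 ≈ 26.976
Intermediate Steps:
k(I) = 1 (k(I) = -4 + 5 = 1)
o(p) = -27 (o(p) = -9 - 18 = -27)
C(x) = x³
f(C(4), -18)/750 - o(k(1)) = -18/750 - 1*(-27) = -18*1/750 + 27 = -3/125 + 27 = 3372/125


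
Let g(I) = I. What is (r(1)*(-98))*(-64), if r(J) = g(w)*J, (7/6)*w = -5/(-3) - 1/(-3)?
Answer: 10752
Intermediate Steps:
w = 12/7 (w = 6*(-5/(-3) - 1/(-3))/7 = 6*(-5*(-1/3) - 1*(-1/3))/7 = 6*(5/3 + 1/3)/7 = (6/7)*2 = 12/7 ≈ 1.7143)
r(J) = 12*J/7
(r(1)*(-98))*(-64) = (((12/7)*1)*(-98))*(-64) = ((12/7)*(-98))*(-64) = -168*(-64) = 10752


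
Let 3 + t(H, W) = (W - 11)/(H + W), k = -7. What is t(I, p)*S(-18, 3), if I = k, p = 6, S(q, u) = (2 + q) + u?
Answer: -26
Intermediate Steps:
S(q, u) = 2 + q + u
I = -7
t(H, W) = -3 + (-11 + W)/(H + W) (t(H, W) = -3 + (W - 11)/(H + W) = -3 + (-11 + W)/(H + W))
t(I, p)*S(-18, 3) = ((-11 - 3*(-7) - 2*6)/(-7 + 6))*(2 - 18 + 3) = ((-11 + 21 - 12)/(-1))*(-13) = -1*(-2)*(-13) = 2*(-13) = -26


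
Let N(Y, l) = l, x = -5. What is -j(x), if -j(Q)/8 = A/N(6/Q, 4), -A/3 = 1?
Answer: -6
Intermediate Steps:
A = -3 (A = -3*1 = -3)
j(Q) = 6 (j(Q) = -(-24)/4 = -8*(-¾) = 6)
-j(x) = -1*6 = -6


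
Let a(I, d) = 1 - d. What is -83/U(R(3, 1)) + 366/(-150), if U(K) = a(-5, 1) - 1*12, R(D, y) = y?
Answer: 1343/300 ≈ 4.4767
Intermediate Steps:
U(K) = -12 (U(K) = (1 - 1*1) - 1*12 = (1 - 1) - 12 = 0 - 12 = -12)
-83/U(R(3, 1)) + 366/(-150) = -83/(-12) + 366/(-150) = -83*(-1/12) + 366*(-1/150) = 83/12 - 61/25 = 1343/300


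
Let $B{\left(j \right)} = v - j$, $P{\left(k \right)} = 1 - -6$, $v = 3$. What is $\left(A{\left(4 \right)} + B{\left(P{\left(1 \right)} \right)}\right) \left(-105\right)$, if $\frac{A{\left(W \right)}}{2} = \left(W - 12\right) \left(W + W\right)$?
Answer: $13860$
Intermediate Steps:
$A{\left(W \right)} = 4 W \left(-12 + W\right)$ ($A{\left(W \right)} = 2 \left(W - 12\right) \left(W + W\right) = 2 \left(-12 + W\right) 2 W = 2 \cdot 2 W \left(-12 + W\right) = 4 W \left(-12 + W\right)$)
$P{\left(k \right)} = 7$ ($P{\left(k \right)} = 1 + 6 = 7$)
$B{\left(j \right)} = 3 - j$
$\left(A{\left(4 \right)} + B{\left(P{\left(1 \right)} \right)}\right) \left(-105\right) = \left(4 \cdot 4 \left(-12 + 4\right) + \left(3 - 7\right)\right) \left(-105\right) = \left(4 \cdot 4 \left(-8\right) + \left(3 - 7\right)\right) \left(-105\right) = \left(-128 - 4\right) \left(-105\right) = \left(-132\right) \left(-105\right) = 13860$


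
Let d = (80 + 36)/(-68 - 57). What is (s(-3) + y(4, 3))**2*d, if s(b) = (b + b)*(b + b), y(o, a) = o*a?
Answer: -267264/125 ≈ -2138.1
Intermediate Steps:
y(o, a) = a*o
s(b) = 4*b**2 (s(b) = (2*b)*(2*b) = 4*b**2)
d = -116/125 (d = 116/(-125) = 116*(-1/125) = -116/125 ≈ -0.92800)
(s(-3) + y(4, 3))**2*d = (4*(-3)**2 + 3*4)**2*(-116/125) = (4*9 + 12)**2*(-116/125) = (36 + 12)**2*(-116/125) = 48**2*(-116/125) = 2304*(-116/125) = -267264/125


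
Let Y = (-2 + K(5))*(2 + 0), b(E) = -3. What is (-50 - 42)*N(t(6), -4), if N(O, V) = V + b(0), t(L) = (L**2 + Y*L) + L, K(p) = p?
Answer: 644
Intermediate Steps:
Y = 6 (Y = (-2 + 5)*(2 + 0) = 3*2 = 6)
t(L) = L**2 + 7*L (t(L) = (L**2 + 6*L) + L = L**2 + 7*L)
N(O, V) = -3 + V (N(O, V) = V - 3 = -3 + V)
(-50 - 42)*N(t(6), -4) = (-50 - 42)*(-3 - 4) = -92*(-7) = 644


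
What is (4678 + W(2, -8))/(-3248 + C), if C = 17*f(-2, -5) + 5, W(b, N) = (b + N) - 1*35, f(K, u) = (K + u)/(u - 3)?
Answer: -37096/25825 ≈ -1.4364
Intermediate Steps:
f(K, u) = (K + u)/(-3 + u)
W(b, N) = -35 + N + b (W(b, N) = (N + b) - 35 = -35 + N + b)
C = 159/8 (C = 17*((-2 - 5)/(-3 - 5)) + 5 = 17*(-7/(-8)) + 5 = 17*(-1/8*(-7)) + 5 = 17*(7/8) + 5 = 119/8 + 5 = 159/8 ≈ 19.875)
(4678 + W(2, -8))/(-3248 + C) = (4678 + (-35 - 8 + 2))/(-3248 + 159/8) = (4678 - 41)/(-25825/8) = 4637*(-8/25825) = -37096/25825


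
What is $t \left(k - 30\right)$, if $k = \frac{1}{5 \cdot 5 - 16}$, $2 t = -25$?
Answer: $\frac{6725}{18} \approx 373.61$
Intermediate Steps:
$t = - \frac{25}{2}$ ($t = \frac{1}{2} \left(-25\right) = - \frac{25}{2} \approx -12.5$)
$k = \frac{1}{9}$ ($k = \frac{1}{25 - 16} = \frac{1}{9} \approx 0.11111$)
$t \left(k - 30\right) = - \frac{25 \left(\frac{1}{9} - 30\right)}{2} = \left(- \frac{25}{2}\right) \left(- \frac{269}{9}\right) = \frac{6725}{18}$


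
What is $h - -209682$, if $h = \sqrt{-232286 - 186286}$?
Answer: $209682 + 6 i \sqrt{11627} \approx 2.0968 \cdot 10^{5} + 646.97 i$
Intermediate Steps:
$h = 6 i \sqrt{11627}$ ($h = \sqrt{-418572} = 6 i \sqrt{11627} \approx 646.97 i$)
$h - -209682 = 6 i \sqrt{11627} - -209682 = 6 i \sqrt{11627} + 209682 = 209682 + 6 i \sqrt{11627}$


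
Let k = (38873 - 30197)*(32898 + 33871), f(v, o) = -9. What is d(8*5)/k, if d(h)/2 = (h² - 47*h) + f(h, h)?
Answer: -289/289643922 ≈ -9.9778e-7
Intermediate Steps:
k = 579287844 (k = 8676*66769 = 579287844)
d(h) = -18 - 94*h + 2*h² (d(h) = 2*((h² - 47*h) - 9) = 2*(-9 + h² - 47*h) = -18 - 94*h + 2*h²)
d(8*5)/k = (-18 - 752*5 + 2*(8*5)²)/579287844 = (-18 - 94*40 + 2*40²)*(1/579287844) = (-18 - 3760 + 2*1600)*(1/579287844) = (-18 - 3760 + 3200)*(1/579287844) = -578*1/579287844 = -289/289643922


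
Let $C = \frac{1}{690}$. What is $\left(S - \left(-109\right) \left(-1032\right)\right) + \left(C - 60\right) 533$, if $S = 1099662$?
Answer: $\frac{659084393}{690} \approx 9.552 \cdot 10^{5}$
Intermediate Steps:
$C = \frac{1}{690} \approx 0.0014493$
$\left(S - \left(-109\right) \left(-1032\right)\right) + \left(C - 60\right) 533 = \left(1099662 - \left(-109\right) \left(-1032\right)\right) + \left(\frac{1}{690} - 60\right) 533 = \left(1099662 - 112488\right) - \frac{22065667}{690} = 987174 - \frac{22065667}{690} = \frac{659084393}{690}$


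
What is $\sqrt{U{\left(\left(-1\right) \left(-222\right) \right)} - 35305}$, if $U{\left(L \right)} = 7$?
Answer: $3 i \sqrt{3922} \approx 187.88 i$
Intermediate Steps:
$\sqrt{U{\left(\left(-1\right) \left(-222\right) \right)} - 35305} = \sqrt{7 - 35305} = \sqrt{-35298} = 3 i \sqrt{3922}$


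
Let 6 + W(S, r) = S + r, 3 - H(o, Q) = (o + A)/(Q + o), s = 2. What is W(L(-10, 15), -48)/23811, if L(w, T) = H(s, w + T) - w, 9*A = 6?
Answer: -869/500031 ≈ -0.0017379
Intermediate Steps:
A = ⅔ (A = (⅑)*6 = ⅔ ≈ 0.66667)
H(o, Q) = 3 - (⅔ + o)/(Q + o) (H(o, Q) = 3 - (o + ⅔)/(Q + o) = 3 - (⅔ + o)/(Q + o))
L(w, T) = -w + (10/3 + 3*T + 3*w)/(2 + T + w) (L(w, T) = (-⅔ + 2*2 + 3*(w + T))/((w + T) + 2) - w = (-⅔ + 4 + 3*(T + w))/((T + w) + 2) - w = (-⅔ + 4 + (3*T + 3*w))/(2 + T + w) - w = (10/3 + 3*T + 3*w)/(2 + T + w) - w = -w + (10/3 + 3*T + 3*w)/(2 + T + w))
W(S, r) = -6 + S + r (W(S, r) = -6 + (S + r) = -6 + S + r)
W(L(-10, 15), -48)/23811 = (-6 + (10/3 + 3*15 + 3*(-10) - 1*(-10)*(2 + 15 - 10))/(2 + 15 - 10) - 48)/23811 = (-6 + (10/3 + 45 - 30 - 1*(-10)*7)/7 - 48)*(1/23811) = (-6 + (10/3 + 45 - 30 + 70)/7 - 48)*(1/23811) = (-6 + (⅐)*(265/3) - 48)*(1/23811) = (-6 + 265/21 - 48)*(1/23811) = -869/21*1/23811 = -869/500031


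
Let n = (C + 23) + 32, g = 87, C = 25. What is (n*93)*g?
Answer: 647280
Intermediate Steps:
n = 80 (n = (25 + 23) + 32 = 48 + 32 = 80)
(n*93)*g = (80*93)*87 = 7440*87 = 647280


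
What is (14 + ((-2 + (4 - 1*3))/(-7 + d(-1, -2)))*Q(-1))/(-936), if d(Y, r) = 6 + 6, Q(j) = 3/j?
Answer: -73/4680 ≈ -0.015598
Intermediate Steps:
d(Y, r) = 12
(14 + ((-2 + (4 - 1*3))/(-7 + d(-1, -2)))*Q(-1))/(-936) = (14 + ((-2 + (4 - 1*3))/(-7 + 12))*(3/(-1)))/(-936) = (14 + ((-2 + (4 - 3))/5)*(3*(-1)))*(-1/936) = (14 + ((-2 + 1)*(1/5))*(-3))*(-1/936) = (14 - 1*1/5*(-3))*(-1/936) = (14 - 1/5*(-3))*(-1/936) = (14 + 3/5)*(-1/936) = (73/5)*(-1/936) = -73/4680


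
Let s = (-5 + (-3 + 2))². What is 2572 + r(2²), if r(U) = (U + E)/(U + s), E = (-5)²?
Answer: 102909/40 ≈ 2572.7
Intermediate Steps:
s = 36 (s = (-5 - 1)² = (-6)² = 36)
E = 25
r(U) = (25 + U)/(36 + U) (r(U) = (U + 25)/(U + 36) = (25 + U)/(36 + U))
2572 + r(2²) = 2572 + (25 + 2²)/(36 + 2²) = 2572 + (25 + 4)/(36 + 4) = 2572 + 29/40 = 102909/40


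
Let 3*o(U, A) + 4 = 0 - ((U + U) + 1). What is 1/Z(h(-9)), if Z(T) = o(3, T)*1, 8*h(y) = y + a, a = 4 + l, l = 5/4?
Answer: -3/11 ≈ -0.27273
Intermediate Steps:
l = 5/4 (l = 5*(¼) = 5/4 ≈ 1.2500)
o(U, A) = -5/3 - 2*U/3 (o(U, A) = -4/3 + (0 - ((U + U) + 1))/3 = -4/3 + (0 - (2*U + 1))/3 = -4/3 + (0 - (1 + 2*U))/3 = -4/3 + (0 + (-1 - 2*U))/3 = -4/3 + (-1 - 2*U)/3 = -4/3 + (-⅓ - 2*U/3) = -5/3 - 2*U/3)
a = 21/4 (a = 4 + 5/4 = 21/4 ≈ 5.2500)
h(y) = 21/32 + y/8 (h(y) = (y + 21/4)/8 = (21/4 + y)/8 = 21/32 + y/8)
Z(T) = -11/3 (Z(T) = (-5/3 - ⅔*3)*1 = (-5/3 - 2)*1 = -11/3*1 = -11/3)
1/Z(h(-9)) = 1/(-11/3) = -3/11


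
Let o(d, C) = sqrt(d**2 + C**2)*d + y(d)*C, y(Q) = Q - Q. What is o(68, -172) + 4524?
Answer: 4524 + 272*sqrt(2138) ≈ 17101.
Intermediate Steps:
y(Q) = 0
o(d, C) = d*sqrt(C**2 + d**2) (o(d, C) = sqrt(d**2 + C**2)*d + 0*C = sqrt(C**2 + d**2)*d + 0 = d*sqrt(C**2 + d**2) + 0 = d*sqrt(C**2 + d**2))
o(68, -172) + 4524 = 68*sqrt((-172)**2 + 68**2) + 4524 = 68*sqrt(29584 + 4624) + 4524 = 68*sqrt(34208) + 4524 = 68*(4*sqrt(2138)) + 4524 = 272*sqrt(2138) + 4524 = 4524 + 272*sqrt(2138)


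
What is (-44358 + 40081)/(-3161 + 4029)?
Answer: -611/124 ≈ -4.9274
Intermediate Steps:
(-44358 + 40081)/(-3161 + 4029) = -4277/868 = -4277*1/868 = -611/124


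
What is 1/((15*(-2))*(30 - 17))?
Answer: -1/390 ≈ -0.0025641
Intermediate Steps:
1/((15*(-2))*(30 - 17)) = 1/(-30*13) = 1/(-390) = -1/390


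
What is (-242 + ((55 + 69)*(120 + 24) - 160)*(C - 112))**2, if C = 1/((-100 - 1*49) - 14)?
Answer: 104403508726241124/26569 ≈ 3.9295e+12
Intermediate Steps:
C = -1/163 (C = 1/((-100 - 49) - 14) = 1/(-149 - 14) = 1/(-163) = -1/163 ≈ -0.0061350)
(-242 + ((55 + 69)*(120 + 24) - 160)*(C - 112))**2 = (-242 + ((55 + 69)*(120 + 24) - 160)*(-1/163 - 112))**2 = (-242 + (124*144 - 160)*(-18257/163))**2 = (-242 + (17856 - 160)*(-18257/163))**2 = (-242 + 17696*(-18257/163))**2 = (-242 - 323075872/163)**2 = (-323115318/163)**2 = 104403508726241124/26569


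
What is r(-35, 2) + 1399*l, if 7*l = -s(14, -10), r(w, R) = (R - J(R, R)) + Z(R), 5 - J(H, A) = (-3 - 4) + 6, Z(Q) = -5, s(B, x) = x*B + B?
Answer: 25173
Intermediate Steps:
s(B, x) = B + B*x (s(B, x) = B*x + B = B + B*x)
J(H, A) = 6 (J(H, A) = 5 - ((-3 - 4) + 6) = 5 - (-7 + 6) = 5 - 1*(-1) = 5 + 1 = 6)
r(w, R) = -11 + R (r(w, R) = (R - 1*6) - 5 = (R - 6) - 5 = (-6 + R) - 5 = -11 + R)
l = 18 (l = (-14*(1 - 10))/7 = (-14*(-9))/7 = (-1*(-126))/7 = (1/7)*126 = 18)
r(-35, 2) + 1399*l = (-11 + 2) + 1399*18 = -9 + 25182 = 25173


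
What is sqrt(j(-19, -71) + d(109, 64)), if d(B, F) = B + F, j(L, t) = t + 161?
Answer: sqrt(263) ≈ 16.217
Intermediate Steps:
j(L, t) = 161 + t
sqrt(j(-19, -71) + d(109, 64)) = sqrt((161 - 71) + (109 + 64)) = sqrt(90 + 173) = sqrt(263)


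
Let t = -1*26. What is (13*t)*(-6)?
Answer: 2028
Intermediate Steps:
t = -26
(13*t)*(-6) = (13*(-26))*(-6) = -338*(-6) = 2028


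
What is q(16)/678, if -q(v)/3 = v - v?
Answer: 0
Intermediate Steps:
q(v) = 0 (q(v) = -3*(v - v) = -3*0 = 0)
q(16)/678 = 0/678 = 0*(1/678) = 0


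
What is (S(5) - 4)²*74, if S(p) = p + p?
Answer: 2664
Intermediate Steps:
S(p) = 2*p
(S(5) - 4)²*74 = (2*5 - 4)²*74 = (10 - 4)²*74 = 6²*74 = 36*74 = 2664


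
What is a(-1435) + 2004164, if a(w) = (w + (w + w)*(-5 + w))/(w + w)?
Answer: 4005449/2 ≈ 2.0027e+6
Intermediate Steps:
a(w) = (w + 2*w*(-5 + w))/(2*w) (a(w) = (w + (2*w)*(-5 + w))/((2*w)) = (w + 2*w*(-5 + w))*(1/(2*w)) = (w + 2*w*(-5 + w))/(2*w))
a(-1435) + 2004164 = (-9/2 - 1435) + 2004164 = -2879/2 + 2004164 = 4005449/2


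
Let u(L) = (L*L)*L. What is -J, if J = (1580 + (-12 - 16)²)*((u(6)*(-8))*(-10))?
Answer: -40849920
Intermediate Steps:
u(L) = L³ (u(L) = L²*L = L³)
J = 40849920 (J = (1580 + (-12 - 16)²)*((6³*(-8))*(-10)) = (1580 + (-28)²)*((216*(-8))*(-10)) = (1580 + 784)*(-1728*(-10)) = 2364*17280 = 40849920)
-J = -1*40849920 = -40849920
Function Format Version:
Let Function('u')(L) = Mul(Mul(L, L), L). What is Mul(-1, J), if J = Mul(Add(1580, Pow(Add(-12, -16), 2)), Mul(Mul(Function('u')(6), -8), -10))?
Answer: -40849920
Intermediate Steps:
Function('u')(L) = Pow(L, 3) (Function('u')(L) = Mul(Pow(L, 2), L) = Pow(L, 3))
J = 40849920 (J = Mul(Add(1580, Pow(Add(-12, -16), 2)), Mul(Mul(Pow(6, 3), -8), -10)) = Mul(Add(1580, Pow(-28, 2)), Mul(Mul(216, -8), -10)) = Mul(Add(1580, 784), Mul(-1728, -10)) = Mul(2364, 17280) = 40849920)
Mul(-1, J) = Mul(-1, 40849920) = -40849920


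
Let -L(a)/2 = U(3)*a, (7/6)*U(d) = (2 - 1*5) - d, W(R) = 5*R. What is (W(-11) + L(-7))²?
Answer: 16129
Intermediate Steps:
U(d) = -18/7 - 6*d/7 (U(d) = 6*((2 - 1*5) - d)/7 = 6*((2 - 5) - d)/7 = 6*(-3 - d)/7 = -18/7 - 6*d/7)
L(a) = 72*a/7 (L(a) = -2*(-18/7 - 6/7*3)*a = -2*(-18/7 - 18/7)*a = -(-72)*a/7 = 72*a/7)
(W(-11) + L(-7))² = (5*(-11) + (72/7)*(-7))² = (-55 - 72)² = (-127)² = 16129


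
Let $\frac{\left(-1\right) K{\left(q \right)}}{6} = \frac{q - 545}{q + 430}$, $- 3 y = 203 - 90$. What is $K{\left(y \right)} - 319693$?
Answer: $- \frac{376268173}{1177} \approx -3.1968 \cdot 10^{5}$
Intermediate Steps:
$y = - \frac{113}{3}$ ($y = - \frac{203 - 90}{3} = \left(- \frac{1}{3}\right) 113 = - \frac{113}{3} \approx -37.667$)
$K{\left(q \right)} = - \frac{6 \left(-545 + q\right)}{430 + q}$ ($K{\left(q \right)} = - 6 \frac{q - 545}{q + 430} = - 6 \frac{-545 + q}{430 + q} = - \frac{6 \left(-545 + q\right)}{430 + q}$)
$K{\left(y \right)} - 319693 = \frac{6 \left(545 - - \frac{113}{3}\right)}{430 - \frac{113}{3}} - 319693 = \frac{6 \left(545 + \frac{113}{3}\right)}{\frac{1177}{3}} - 319693 = 6 \cdot \frac{3}{1177} \cdot \frac{1748}{3} - 319693 = \frac{10488}{1177} - 319693 = - \frac{376268173}{1177}$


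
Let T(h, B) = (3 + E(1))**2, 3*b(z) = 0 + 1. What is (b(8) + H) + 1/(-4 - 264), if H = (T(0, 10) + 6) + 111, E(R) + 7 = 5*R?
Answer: 95137/804 ≈ 118.33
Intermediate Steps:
E(R) = -7 + 5*R
b(z) = 1/3 (b(z) = (0 + 1)/3 = (1/3)*1 = 1/3)
T(h, B) = 1 (T(h, B) = (3 + (-7 + 5*1))**2 = (3 + (-7 + 5))**2 = (3 - 2)**2 = 1**2 = 1)
H = 118 (H = (1 + 6) + 111 = 7 + 111 = 118)
(b(8) + H) + 1/(-4 - 264) = (1/3 + 118) + 1/(-4 - 264) = 355/3 + 1/(-268) = 355/3 - 1/268 = 95137/804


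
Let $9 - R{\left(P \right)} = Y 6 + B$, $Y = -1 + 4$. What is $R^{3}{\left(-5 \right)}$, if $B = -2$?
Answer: $-343$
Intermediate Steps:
$Y = 3$
$R{\left(P \right)} = -7$ ($R{\left(P \right)} = 9 - \left(3 \cdot 6 - 2\right) = 9 - \left(18 - 2\right) = 9 - 16 = -7$)
$R^{3}{\left(-5 \right)} = \left(-7\right)^{3} = -343$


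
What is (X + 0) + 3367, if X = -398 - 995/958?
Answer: 2843307/958 ≈ 2968.0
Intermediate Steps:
X = -382279/958 (X = -398 - 995/958 = -382279/958 ≈ -399.04)
(X + 0) + 3367 = (-382279/958 + 0) + 3367 = -382279/958 + 3367 = 2843307/958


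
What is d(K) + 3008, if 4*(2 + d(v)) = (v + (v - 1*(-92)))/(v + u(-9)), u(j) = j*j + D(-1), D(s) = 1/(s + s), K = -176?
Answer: 574276/191 ≈ 3006.7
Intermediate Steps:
D(s) = 1/(2*s)
u(j) = -½ + j² (u(j) = j*j + (½)/(-1) = j² + (½)*(-1) = j² - ½ = -½ + j²)
d(v) = -2 + (92 + 2*v)/(4*(161/2 + v)) (d(v) = -2 + ((v + (v - 1*(-92)))/(v + (-½ + (-9)²)))/4 = -2 + ((v + (v + 92))/(v + (-½ + 81)))/4 = -2 + ((v + (92 + v))/(v + 161/2))/4 = -2 + ((92 + 2*v)/(161/2 + v))/4 = -2 + (92 + 2*v)/(4*(161/2 + v)))
d(K) + 3008 = 3*(-92 - 1*(-176))/(161 + 2*(-176)) + 3008 = 3*(-92 + 176)/(161 - 352) + 3008 = 3*84/(-191) + 3008 = 3*(-1/191)*84 + 3008 = -252/191 + 3008 = 574276/191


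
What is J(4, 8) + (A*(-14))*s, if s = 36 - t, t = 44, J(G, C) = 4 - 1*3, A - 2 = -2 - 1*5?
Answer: -559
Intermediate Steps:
A = -5 (A = 2 + (-2 - 1*5) = 2 + (-2 - 5) = 2 - 7 = -5)
J(G, C) = 1 (J(G, C) = 4 - 3 = 1)
s = -8 (s = 36 - 1*44 = 36 - 44 = -8)
J(4, 8) + (A*(-14))*s = 1 - 5*(-14)*(-8) = 1 + 70*(-8) = 1 - 560 = -559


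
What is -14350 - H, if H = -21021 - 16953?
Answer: 23624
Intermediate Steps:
H = -37974
-14350 - H = -14350 - 1*(-37974) = -14350 + 37974 = 23624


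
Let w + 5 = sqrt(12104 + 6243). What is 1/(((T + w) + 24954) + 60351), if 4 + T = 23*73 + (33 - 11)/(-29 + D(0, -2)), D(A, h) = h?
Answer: 83582293/7269492985742 - 961*sqrt(18347)/7269492985742 ≈ 1.1480e-5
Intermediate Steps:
w = -5 + sqrt(18347) (w = -5 + sqrt(12104 + 6243) = -5 + sqrt(18347) ≈ 130.45)
T = 51903/31 (T = -4 + (23*73 + (33 - 11)/(-29 - 2)) = -4 + (1679 + 22/(-31)) = -4 + (1679 + 22*(-1/31)) = -4 + (1679 - 22/31) = -4 + 52027/31 = 51903/31 ≈ 1674.3)
1/(((T + w) + 24954) + 60351) = 1/(((51903/31 + (-5 + sqrt(18347))) + 24954) + 60351) = 1/(((51748/31 + sqrt(18347)) + 24954) + 60351) = 1/((825322/31 + sqrt(18347)) + 60351) = 1/(2696203/31 + sqrt(18347))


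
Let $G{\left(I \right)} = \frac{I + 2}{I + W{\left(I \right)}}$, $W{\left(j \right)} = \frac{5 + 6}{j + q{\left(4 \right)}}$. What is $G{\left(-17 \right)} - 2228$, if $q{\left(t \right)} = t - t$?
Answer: $- \frac{44543}{20} \approx -2227.1$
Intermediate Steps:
$q{\left(t \right)} = 0$
$W{\left(j \right)} = \frac{11}{j}$ ($W{\left(j \right)} = \frac{5 + 6}{j + 0} = \frac{11}{j}$)
$G{\left(I \right)} = \frac{2 + I}{I + \frac{11}{I}}$ ($G{\left(I \right)} = \frac{I + 2}{I + \frac{11}{I}} = \frac{2 + I}{I + \frac{11}{I}}$)
$G{\left(-17 \right)} - 2228 = - \frac{17 \left(2 - 17\right)}{11 + \left(-17\right)^{2}} - 2228 = \left(-17\right) \frac{1}{11 + 289} \left(-15\right) - 2228 = \left(-17\right) \frac{1}{300} \left(-15\right) - 2228 = \frac{17}{20} - 2228 = - \frac{44543}{20}$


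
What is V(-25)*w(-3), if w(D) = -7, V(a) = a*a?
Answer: -4375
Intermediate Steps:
V(a) = a²
V(-25)*w(-3) = (-25)²*(-7) = 625*(-7) = -4375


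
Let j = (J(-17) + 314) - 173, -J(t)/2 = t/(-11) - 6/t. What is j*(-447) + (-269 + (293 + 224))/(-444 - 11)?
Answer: -5218295321/85085 ≈ -61330.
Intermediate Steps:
J(t) = 12/t + 2*t/11 (J(t) = -2*(t/(-11) - 6/t) = -2*(t*(-1/11) - 6/t) = -2*(-t/11 - 6/t) = -2*(-6/t - t/11) = 12/t + 2*t/11)
j = 25657/187 (j = ((12/(-17) + (2/11)*(-17)) + 314) - 173 = ((12*(-1/17) - 34/11) + 314) - 173 = ((-12/17 - 34/11) + 314) - 173 = (-710/187 + 314) - 173 = 58008/187 - 173 = 25657/187 ≈ 137.20)
j*(-447) + (-269 + (293 + 224))/(-444 - 11) = (25657/187)*(-447) + (-269 + (293 + 224))/(-444 - 11) = -11468679/187 + (-269 + 517)/(-455) = -11468679/187 + 248*(-1/455) = -11468679/187 - 248/455 = -5218295321/85085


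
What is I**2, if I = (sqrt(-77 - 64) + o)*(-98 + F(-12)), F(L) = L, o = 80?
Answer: 75733900 + 1936000*I*sqrt(141) ≈ 7.5734e+7 + 2.2989e+7*I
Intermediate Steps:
I = -8800 - 110*I*sqrt(141) (I = (sqrt(-77 - 64) + 80)*(-98 - 12) = (sqrt(-141) + 80)*(-110) = (I*sqrt(141) + 80)*(-110) = (80 + I*sqrt(141))*(-110) = -8800 - 110*I*sqrt(141) ≈ -8800.0 - 1306.2*I)
I**2 = (-8800 - 110*I*sqrt(141))**2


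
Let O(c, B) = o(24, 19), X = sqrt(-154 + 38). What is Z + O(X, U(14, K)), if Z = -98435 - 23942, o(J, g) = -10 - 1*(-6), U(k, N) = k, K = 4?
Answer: -122381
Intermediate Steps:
o(J, g) = -4 (o(J, g) = -10 + 6 = -4)
X = 2*I*sqrt(29) (X = sqrt(-116) = 2*I*sqrt(29) ≈ 10.77*I)
O(c, B) = -4
Z = -122377
Z + O(X, U(14, K)) = -122377 - 4 = -122381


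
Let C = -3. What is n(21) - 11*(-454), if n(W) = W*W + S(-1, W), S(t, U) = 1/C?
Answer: 16304/3 ≈ 5434.7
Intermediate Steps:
S(t, U) = -⅓ (S(t, U) = 1/(-3) = -⅓)
n(W) = -⅓ + W² (n(W) = W*W - ⅓ = W² - ⅓ = -⅓ + W²)
n(21) - 11*(-454) = (-⅓ + 21²) - 11*(-454) = (-⅓ + 441) + 4994 = 1322/3 + 4994 = 16304/3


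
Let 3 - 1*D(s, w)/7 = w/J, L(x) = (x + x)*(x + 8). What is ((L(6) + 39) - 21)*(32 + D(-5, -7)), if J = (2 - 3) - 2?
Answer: 6820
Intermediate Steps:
L(x) = 2*x*(8 + x) (L(x) = (2*x)*(8 + x) = 2*x*(8 + x))
J = -3 (J = -1 - 2 = -3)
D(s, w) = 21 + 7*w/3 (D(s, w) = 21 - 7*w/(-3) = 21 - 7*w*(-1)/3 = 21 - (-7)*w/3 = 21 + 7*w/3)
((L(6) + 39) - 21)*(32 + D(-5, -7)) = ((2*6*(8 + 6) + 39) - 21)*(32 + (21 + (7/3)*(-7))) = ((2*6*14 + 39) - 21)*(32 + (21 - 49/3)) = ((168 + 39) - 21)*(32 + 14/3) = (207 - 21)*(110/3) = 186*(110/3) = 6820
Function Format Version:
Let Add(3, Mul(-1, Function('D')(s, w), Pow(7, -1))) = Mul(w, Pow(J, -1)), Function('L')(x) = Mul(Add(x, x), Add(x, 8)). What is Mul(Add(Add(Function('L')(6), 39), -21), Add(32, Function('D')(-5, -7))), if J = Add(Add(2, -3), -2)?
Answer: 6820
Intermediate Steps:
Function('L')(x) = Mul(2, x, Add(8, x)) (Function('L')(x) = Mul(Mul(2, x), Add(8, x)) = Mul(2, x, Add(8, x)))
J = -3 (J = Add(-1, -2) = -3)
Function('D')(s, w) = Add(21, Mul(Rational(7, 3), w)) (Function('D')(s, w) = Add(21, Mul(-7, Mul(w, Pow(-3, -1)))) = Add(21, Mul(-7, Mul(w, Rational(-1, 3)))) = Add(21, Mul(-7, Mul(Rational(-1, 3), w))) = Add(21, Mul(Rational(7, 3), w)))
Mul(Add(Add(Function('L')(6), 39), -21), Add(32, Function('D')(-5, -7))) = Mul(Add(Add(Mul(2, 6, Add(8, 6)), 39), -21), Add(32, Add(21, Mul(Rational(7, 3), -7)))) = Mul(Add(Add(Mul(2, 6, 14), 39), -21), Add(32, Add(21, Rational(-49, 3)))) = Mul(Add(Add(168, 39), -21), Add(32, Rational(14, 3))) = Mul(Add(207, -21), Rational(110, 3)) = Mul(186, Rational(110, 3)) = 6820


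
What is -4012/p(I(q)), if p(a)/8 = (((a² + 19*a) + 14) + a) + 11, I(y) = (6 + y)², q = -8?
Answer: -1003/242 ≈ -4.1446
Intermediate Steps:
p(a) = 200 + 8*a² + 160*a (p(a) = 8*((((a² + 19*a) + 14) + a) + 11) = 8*(((14 + a² + 19*a) + a) + 11) = 8*((14 + a² + 20*a) + 11) = 8*(25 + a² + 20*a) = 200 + 8*a² + 160*a)
-4012/p(I(q)) = -4012/(200 + 8*((6 - 8)²)² + 160*(6 - 8)²) = -4012/(200 + 8*((-2)²)² + 160*(-2)²) = -4012/(200 + 8*4² + 160*4) = -4012/(200 + 8*16 + 640) = -4012/(200 + 128 + 640) = -4012/968 = -4012*1/968 = -1003/242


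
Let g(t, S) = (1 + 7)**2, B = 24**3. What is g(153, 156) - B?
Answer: -13760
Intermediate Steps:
B = 13824
g(t, S) = 64 (g(t, S) = 8**2 = 64)
g(153, 156) - B = 64 - 1*13824 = 64 - 13824 = -13760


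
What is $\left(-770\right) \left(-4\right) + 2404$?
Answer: $5484$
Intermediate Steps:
$\left(-770\right) \left(-4\right) + 2404 = 3080 + 2404 = 5484$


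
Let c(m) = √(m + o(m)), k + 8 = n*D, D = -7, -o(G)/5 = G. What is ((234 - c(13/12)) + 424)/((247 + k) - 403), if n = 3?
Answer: -658/185 + I*√39/555 ≈ -3.5568 + 0.011252*I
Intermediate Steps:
o(G) = -5*G
k = -29 (k = -8 + 3*(-7) = -8 - 21 = -29)
c(m) = 2*√(-m) (c(m) = √(m - 5*m) = √(-4*m) = 2*√(-m))
((234 - c(13/12)) + 424)/((247 + k) - 403) = ((234 - 2*√(-13/12)) + 424)/((247 - 29) - 403) = ((234 - 2*√(-13/12)) + 424)/(218 - 403) = ((234 - 2*√(-1*13/12)) + 424)/(-185) = ((234 - 2*√(-13/12)) + 424)*(-1/185) = ((234 - 2*I*√39/6) + 424)*(-1/185) = ((234 - I*√39/3) + 424)*(-1/185) = (658 - I*√39/3)*(-1/185) = -658/185 + I*√39/555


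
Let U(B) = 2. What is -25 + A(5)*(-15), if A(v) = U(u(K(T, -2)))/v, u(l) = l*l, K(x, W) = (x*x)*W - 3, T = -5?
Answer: -31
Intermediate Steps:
K(x, W) = -3 + W*x**2 (K(x, W) = x**2*W - 3 = W*x**2 - 3 = -3 + W*x**2)
u(l) = l**2
A(v) = 2/v
-25 + A(5)*(-15) = -25 + (2/5)*(-15) = -25 - 6 = -31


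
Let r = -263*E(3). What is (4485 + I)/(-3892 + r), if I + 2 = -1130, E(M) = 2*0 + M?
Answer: -3353/4681 ≈ -0.71630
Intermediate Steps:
E(M) = M (E(M) = 0 + M = M)
I = -1132 (I = -2 - 1130 = -1132)
r = -789 (r = -263*3 = -789)
(4485 + I)/(-3892 + r) = (4485 - 1132)/(-3892 - 789) = 3353/(-4681) = 3353*(-1/4681) = -3353/4681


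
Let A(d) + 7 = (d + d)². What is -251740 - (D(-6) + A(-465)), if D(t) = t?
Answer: -1116627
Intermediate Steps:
A(d) = -7 + 4*d² (A(d) = -7 + (d + d)² = -7 + (2*d)² = -7 + 4*d²)
-251740 - (D(-6) + A(-465)) = -251740 - (-6 + (-7 + 4*(-465)²)) = -251740 - (-6 + (-7 + 4*216225)) = -251740 - (-6 + (-7 + 864900)) = -251740 - (-6 + 864893) = -251740 - 1*864887 = -251740 - 864887 = -1116627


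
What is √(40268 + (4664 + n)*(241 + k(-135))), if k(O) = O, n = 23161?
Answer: √2989718 ≈ 1729.1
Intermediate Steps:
√(40268 + (4664 + n)*(241 + k(-135))) = √(40268 + (4664 + 23161)*(241 - 135)) = √(40268 + 27825*106) = √(40268 + 2949450) = √2989718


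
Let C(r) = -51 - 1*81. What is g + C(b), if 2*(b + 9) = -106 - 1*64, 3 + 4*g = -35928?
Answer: -36459/4 ≈ -9114.8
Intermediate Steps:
g = -35931/4 (g = -¾ + (¼)*(-35928) = -¾ - 8982 = -35931/4 ≈ -8982.8)
b = -94 (b = -9 + (-106 - 1*64)/2 = -9 + (-106 - 64)/2 = -9 + (½)*(-170) = -9 - 85 = -94)
C(r) = -132 (C(r) = -51 - 81 = -132)
g + C(b) = -35931/4 - 132 = -36459/4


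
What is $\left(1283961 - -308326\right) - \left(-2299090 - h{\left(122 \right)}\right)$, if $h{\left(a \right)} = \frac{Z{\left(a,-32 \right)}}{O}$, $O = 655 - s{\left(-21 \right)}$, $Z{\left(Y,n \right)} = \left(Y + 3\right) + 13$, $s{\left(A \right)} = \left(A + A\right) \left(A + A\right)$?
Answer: $\frac{4315536955}{1109} \approx 3.8914 \cdot 10^{6}$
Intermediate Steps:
$s{\left(A \right)} = 4 A^{2}$ ($s{\left(A \right)} = 2 A 2 A = 4 A^{2}$)
$Z{\left(Y,n \right)} = 16 + Y$ ($Z{\left(Y,n \right)} = \left(3 + Y\right) + 13 = 16 + Y$)
$O = -1109$ ($O = 655 - 4 \left(-21\right)^{2} = 655 - 4 \cdot 441 = 655 - 1764 = -1109$)
$h{\left(a \right)} = - \frac{16}{1109} - \frac{a}{1109}$ ($h{\left(a \right)} = \frac{16 + a}{-1109} = \left(16 + a\right) \left(- \frac{1}{1109}\right) = - \frac{16}{1109} - \frac{a}{1109}$)
$\left(1283961 - -308326\right) - \left(-2299090 - h{\left(122 \right)}\right) = \left(1283961 - -308326\right) - \left(-2299090 - \left(- \frac{16}{1109} - \frac{122}{1109}\right)\right) = \left(1283961 + 308326\right) - \left(-2299090 - \left(- \frac{16}{1109} - \frac{122}{1109}\right)\right) = 1592287 - \left(-2299090 - - \frac{138}{1109}\right) = 1592287 - \left(-2299090 + \frac{138}{1109}\right) = 1592287 - - \frac{2549690672}{1109} = 1592287 + \frac{2549690672}{1109} = \frac{4315536955}{1109}$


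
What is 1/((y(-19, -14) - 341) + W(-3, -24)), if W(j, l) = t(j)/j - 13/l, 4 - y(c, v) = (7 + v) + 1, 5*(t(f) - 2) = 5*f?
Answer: -8/2641 ≈ -0.0030292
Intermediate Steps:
t(f) = 2 + f (t(f) = 2 + (5*f)/5 = 2 + f)
y(c, v) = -4 - v (y(c, v) = 4 - ((7 + v) + 1) = 4 - (8 + v) = 4 + (-8 - v) = -4 - v)
W(j, l) = -13/l + (2 + j)/j (W(j, l) = (2 + j)/j - 13/l = -13/l + (2 + j)/j)
1/((y(-19, -14) - 341) + W(-3, -24)) = 1/(((-4 - 1*(-14)) - 341) + (1 - 13/(-24) + 2/(-3))) = 1/(((-4 + 14) - 341) + (1 - 13*(-1/24) + 2*(-⅓))) = 1/((10 - 341) + (1 + 13/24 - ⅔)) = 1/(-331 + 7/8) = 1/(-2641/8) = -8/2641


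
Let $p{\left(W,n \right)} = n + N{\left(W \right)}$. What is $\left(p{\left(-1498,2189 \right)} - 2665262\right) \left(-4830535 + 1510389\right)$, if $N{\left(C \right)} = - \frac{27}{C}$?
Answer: $\frac{6622501540502871}{749} \approx 8.8418 \cdot 10^{12}$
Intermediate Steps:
$p{\left(W,n \right)} = n - \frac{27}{W}$
$\left(p{\left(-1498,2189 \right)} - 2665262\right) \left(-4830535 + 1510389\right) = \left(\left(2189 - \frac{27}{-1498}\right) - 2665262\right) \left(-4830535 + 1510389\right) = \left(\left(2189 - - \frac{27}{1498}\right) - 2665262\right) \left(-3320146\right) = \left(\left(2189 + \frac{27}{1498}\right) - 2665262\right) \left(-3320146\right) = \left(\frac{3279149}{1498} - 2665262\right) \left(-3320146\right) = \left(- \frac{3989283327}{1498}\right) \left(-3320146\right) = \frac{6622501540502871}{749}$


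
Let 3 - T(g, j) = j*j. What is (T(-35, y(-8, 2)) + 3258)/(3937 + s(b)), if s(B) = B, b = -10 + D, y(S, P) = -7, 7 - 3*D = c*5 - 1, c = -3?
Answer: 2409/2951 ≈ 0.81633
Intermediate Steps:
D = 23/3 (D = 7/3 - (-3*5 - 1)/3 = 7/3 - (-15 - 1)/3 = 7/3 - ⅓*(-16) = 7/3 + 16/3 = 23/3 ≈ 7.6667)
b = -7/3 (b = -10 + 23/3 = -7/3 ≈ -2.3333)
T(g, j) = 3 - j² (T(g, j) = 3 - j*j = 3 - j²)
(T(-35, y(-8, 2)) + 3258)/(3937 + s(b)) = ((3 - 1*(-7)²) + 3258)/(3937 - 7/3) = ((3 - 1*49) + 3258)/(11804/3) = ((3 - 49) + 3258)*(3/11804) = (-46 + 3258)*(3/11804) = 3212*(3/11804) = 2409/2951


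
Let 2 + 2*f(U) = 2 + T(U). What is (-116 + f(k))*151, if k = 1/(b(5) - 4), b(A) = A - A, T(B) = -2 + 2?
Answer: -17516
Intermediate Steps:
T(B) = 0
b(A) = 0
k = -¼ (k = 1/(0 - 4) = 1/(-4) = -¼ ≈ -0.25000)
f(U) = 0 (f(U) = -1 + (2 + 0)/2 = -1 + (½)*2 = -1 + 1 = 0)
(-116 + f(k))*151 = (-116 + 0)*151 = -116*151 = -17516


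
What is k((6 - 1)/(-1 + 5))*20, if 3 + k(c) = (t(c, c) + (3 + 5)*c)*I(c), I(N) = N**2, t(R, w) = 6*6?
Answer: 2755/2 ≈ 1377.5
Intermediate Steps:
t(R, w) = 36
k(c) = -3 + c**2*(36 + 8*c) (k(c) = -3 + (36 + (3 + 5)*c)*c**2 = -3 + (36 + 8*c)*c**2 = -3 + c**2*(36 + 8*c))
k((6 - 1)/(-1 + 5))*20 = (-3 + 8*((6 - 1)/(-1 + 5))**3 + 36*((6 - 1)/(-1 + 5))**2)*20 = (-3 + 8*(5/4)**3 + 36*(5/4)**2)*20 = (-3 + 8*(125/64) + 36*(25/16))*20 = (-3 + 125/8 + 225/4)*20 = (551/8)*20 = 2755/2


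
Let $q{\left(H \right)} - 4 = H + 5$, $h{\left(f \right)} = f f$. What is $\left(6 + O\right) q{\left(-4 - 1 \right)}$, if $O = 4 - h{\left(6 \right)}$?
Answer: $-104$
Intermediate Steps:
$h{\left(f \right)} = f^{2}$
$q{\left(H \right)} = 9 + H$ ($q{\left(H \right)} = 4 + \left(H + 5\right) = 4 + \left(5 + H\right) = 9 + H$)
$O = -32$ ($O = 4 - 6^{2} = 4 - 36 = -32$)
$\left(6 + O\right) q{\left(-4 - 1 \right)} = \left(6 - 32\right) \left(9 - 5\right) = - 26 \left(9 - 5\right) = \left(-26\right) 4 = -104$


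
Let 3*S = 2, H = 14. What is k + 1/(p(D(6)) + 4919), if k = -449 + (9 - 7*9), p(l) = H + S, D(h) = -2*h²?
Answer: -7444900/14801 ≈ -503.00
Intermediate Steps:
S = ⅔ (S = (⅓)*2 = ⅔ ≈ 0.66667)
p(l) = 44/3 (p(l) = 14 + ⅔ = 44/3)
k = -503 (k = -449 + (9 - 63) = -449 - 54 = -503)
k + 1/(p(D(6)) + 4919) = -503 + 1/(44/3 + 4919) = -503 + 1/(14801/3) = -503 + 3/14801 = -7444900/14801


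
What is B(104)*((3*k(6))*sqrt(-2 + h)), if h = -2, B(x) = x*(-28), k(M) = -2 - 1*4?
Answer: 104832*I ≈ 1.0483e+5*I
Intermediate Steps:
k(M) = -6 (k(M) = -2 - 4 = -6)
B(x) = -28*x
B(104)*((3*k(6))*sqrt(-2 + h)) = (-28*104)*((3*(-6))*sqrt(-2 - 2)) = -(-52416)*sqrt(-4) = -(-52416)*2*I = -(-104832)*I = 104832*I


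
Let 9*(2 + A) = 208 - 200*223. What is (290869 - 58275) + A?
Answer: 2048936/9 ≈ 2.2766e+5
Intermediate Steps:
A = -44410/9 (A = -2 + (208 - 200*223)/9 = -2 + (208 - 44600)/9 = -2 + (1/9)*(-44392) = -2 - 44392/9 = -44410/9 ≈ -4934.4)
(290869 - 58275) + A = (290869 - 58275) - 44410/9 = 232594 - 44410/9 = 2048936/9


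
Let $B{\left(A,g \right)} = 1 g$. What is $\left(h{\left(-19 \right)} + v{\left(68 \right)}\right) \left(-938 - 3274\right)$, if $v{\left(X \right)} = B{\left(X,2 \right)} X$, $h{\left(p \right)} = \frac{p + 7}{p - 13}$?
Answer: $- \frac{1148823}{2} \approx -5.7441 \cdot 10^{5}$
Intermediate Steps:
$B{\left(A,g \right)} = g$
$h{\left(p \right)} = \frac{7 + p}{-13 + p}$
$v{\left(X \right)} = 2 X$
$\left(h{\left(-19 \right)} + v{\left(68 \right)}\right) \left(-938 - 3274\right) = \left(\frac{7 - 19}{-13 - 19} + 2 \cdot 68\right) \left(-938 - 3274\right) = \left(\frac{1}{-32} \left(-12\right) + 136\right) \left(-4212\right) = \left(\left(- \frac{1}{32}\right) \left(-12\right) + 136\right) \left(-4212\right) = \left(\frac{3}{8} + 136\right) \left(-4212\right) = \frac{1091}{8} \left(-4212\right) = - \frac{1148823}{2}$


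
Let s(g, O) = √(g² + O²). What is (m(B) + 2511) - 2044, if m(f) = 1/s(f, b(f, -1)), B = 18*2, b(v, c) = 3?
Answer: 467 + √145/435 ≈ 467.03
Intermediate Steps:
B = 36
s(g, O) = √(O² + g²)
m(f) = (9 + f²)^(-½) (m(f) = 1/(√(3² + f²)) = 1/(√(9 + f²)) = (9 + f²)^(-½))
(m(B) + 2511) - 2044 = ((9 + 36²)^(-½) + 2511) - 2044 = ((9 + 1296)^(-½) + 2511) - 2044 = (1305^(-½) + 2511) - 2044 = (√145/435 + 2511) - 2044 = (2511 + √145/435) - 2044 = 467 + √145/435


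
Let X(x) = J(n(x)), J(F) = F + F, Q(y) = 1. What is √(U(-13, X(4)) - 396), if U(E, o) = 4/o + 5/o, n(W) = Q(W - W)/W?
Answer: 3*I*√42 ≈ 19.442*I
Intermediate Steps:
n(W) = 1/W
J(F) = 2*F
X(x) = 2/x
U(E, o) = 9/o
√(U(-13, X(4)) - 396) = √(9/((2/4)) - 396) = √(9/((2*(¼))) - 396) = √(9/(½) - 396) = √(9*2 - 396) = √(18 - 396) = √(-378) = 3*I*√42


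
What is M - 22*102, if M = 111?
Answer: -2133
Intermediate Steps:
M - 22*102 = 111 - 22*102 = 111 - 2244 = -2133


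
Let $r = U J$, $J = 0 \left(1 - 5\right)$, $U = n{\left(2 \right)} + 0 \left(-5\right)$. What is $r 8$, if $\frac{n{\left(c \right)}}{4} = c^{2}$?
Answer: $0$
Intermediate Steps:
$n{\left(c \right)} = 4 c^{2}$
$U = 16$ ($U = 4 \cdot 2^{2} + 0 \left(-5\right) = 4 \cdot 4 + 0 = 16 + 0 = 16$)
$J = 0$ ($J = 0 \left(-4\right) = 0$)
$r = 0$ ($r = 16 \cdot 0 = 0$)
$r 8 = 0 \cdot 8 = 0$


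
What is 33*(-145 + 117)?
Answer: -924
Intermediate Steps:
33*(-145 + 117) = 33*(-28) = -924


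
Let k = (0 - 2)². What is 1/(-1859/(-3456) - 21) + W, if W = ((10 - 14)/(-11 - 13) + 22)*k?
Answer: 18800354/212151 ≈ 88.618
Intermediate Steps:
k = 4 (k = (-2)² = 4)
W = 266/3 (W = ((10 - 14)/(-11 - 13) + 22)*4 = (-4/(-24) + 22)*4 = (-4*(-1/24) + 22)*4 = (⅙ + 22)*4 = (133/6)*4 = 266/3 ≈ 88.667)
1/(-1859/(-3456) - 21) + W = 1/(-1859/(-3456) - 21) + 266/3 = 1/(-1859*(-1/3456) - 21) + 266/3 = 1/(1859/3456 - 21) + 266/3 = 1/(-70717/3456) + 266/3 = -3456/70717 + 266/3 = 18800354/212151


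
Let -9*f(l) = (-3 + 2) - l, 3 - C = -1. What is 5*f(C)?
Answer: 25/9 ≈ 2.7778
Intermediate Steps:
C = 4 (C = 3 - 1*(-1) = 3 + 1 = 4)
f(l) = 1/9 + l/9 (f(l) = -((-3 + 2) - l)/9 = -(-1 - l)/9 = 1/9 + l/9)
5*f(C) = 5*(1/9 + (1/9)*4) = 5*(1/9 + 4/9) = 5*(5/9) = 25/9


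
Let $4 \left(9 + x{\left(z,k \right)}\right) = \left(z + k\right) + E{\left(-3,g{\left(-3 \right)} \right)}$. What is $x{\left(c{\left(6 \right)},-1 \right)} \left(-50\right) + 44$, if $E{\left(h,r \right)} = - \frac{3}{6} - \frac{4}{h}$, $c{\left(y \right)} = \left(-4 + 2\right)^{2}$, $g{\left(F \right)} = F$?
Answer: $\frac{5353}{12} \approx 446.08$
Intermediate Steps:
$c{\left(y \right)} = 4$ ($c{\left(y \right)} = \left(-2\right)^{2} = 4$)
$E{\left(h,r \right)} = - \frac{1}{2} - \frac{4}{h}$ ($E{\left(h,r \right)} = \left(-3\right) \frac{1}{6} - \frac{4}{h} = - \frac{1}{2} - \frac{4}{h}$)
$x{\left(z,k \right)} = - \frac{211}{24} + \frac{k}{4} + \frac{z}{4}$ ($x{\left(z,k \right)} = -9 + \frac{\left(z + k\right) + \frac{-8 - -3}{2 \left(-3\right)}}{4} = -9 + \frac{\left(k + z\right) + \frac{1}{2} \left(- \frac{1}{3}\right) \left(-8 + 3\right)}{4} = -9 + \frac{\left(k + z\right) + \frac{1}{2} \left(- \frac{1}{3}\right) \left(-5\right)}{4} = -9 + \frac{\left(k + z\right) + \frac{5}{6}}{4} = -9 + \frac{\frac{5}{6} + k + z}{4} = -9 + \left(\frac{5}{24} + \frac{k}{4} + \frac{z}{4}\right) = - \frac{211}{24} + \frac{k}{4} + \frac{z}{4}$)
$x{\left(c{\left(6 \right)},-1 \right)} \left(-50\right) + 44 = \left(- \frac{211}{24} + \frac{1}{4} \left(-1\right) + \frac{1}{4} \cdot 4\right) \left(-50\right) + 44 = \left(- \frac{211}{24} - \frac{1}{4} + 1\right) \left(-50\right) + 44 = \left(- \frac{193}{24}\right) \left(-50\right) + 44 = \frac{4825}{12} + 44 = \frac{5353}{12}$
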